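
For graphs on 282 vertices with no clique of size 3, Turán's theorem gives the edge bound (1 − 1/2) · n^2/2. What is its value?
Turán density bound = (1/2) · 282^2/2 = 19881

Turán's theorem: ex(n, K_{r+1}) is achieved by the complete r-partite Turán graph T(n, r) with parts as balanced as possible, and is at most (1 − 1/r) · n^2/2. For r = 2, n = 282: the density bound is (1/2) · 79524/2 = 19881. Since 2 ∣ 282, the Turán graph T(282, 2) has parts of equal size 141, and its edge count e(T(282, 2)) = 19881 attains the density bound exactly.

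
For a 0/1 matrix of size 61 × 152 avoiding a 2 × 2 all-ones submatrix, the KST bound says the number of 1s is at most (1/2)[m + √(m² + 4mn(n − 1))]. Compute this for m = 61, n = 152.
z(61, 152; 2, 2) ≤ (1/2)[61 + √(61² + 4·61·152·151)] = (1/2)[61 + √5604009] = 1214.1394

Kővári–Sós–Turán: let r_1, ..., r_61 be the row sums and z = Σ r_i the total number of 1s. Each pair of columns can share at most one row with both entries 1 (else a 2×2 all-ones block appears), so Σ_i C(r_i, 2) ≤ C(152, 2) = 11476. By convexity Σ_i C(r_i, 2) ≥ 61·C(z/61, 2) = z(z − 61)/(2·61), giving z² − 61z − 61·152·151 ≤ 0 and hence z ≤ (1/2)[61 + √(3721 + 4·1400072)] = (1/2)[61 + √5604009] ≈ (1/2)(61 + 2367.2788) = 1214.1394.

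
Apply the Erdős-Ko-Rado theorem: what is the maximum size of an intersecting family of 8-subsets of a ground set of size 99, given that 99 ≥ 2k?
max |F| = C(98, 7) = 13834413152

Erdős-Ko-Rado (1961): when n ≥ 2k, max |F| = C(n−1, k−1). The bound is attained by the star {A : i ∈ A} for any fixed i ∈ [n]. Here C(99−1, 8−1) = C(98, 7) = 13834413152.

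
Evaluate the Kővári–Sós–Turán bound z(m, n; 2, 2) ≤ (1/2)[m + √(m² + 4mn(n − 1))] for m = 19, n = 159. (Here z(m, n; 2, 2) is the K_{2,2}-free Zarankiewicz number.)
z(19, 159; 2, 2) ≤ (1/2)[19 + √(19² + 4·19·159·158)] = (1/2)[19 + √1909633] = 700.4474

Kővári–Sós–Turán: let r_1, ..., r_19 be the row sums and z = Σ r_i the total number of 1s. Each pair of columns can share at most one row with both entries 1 (else a 2×2 all-ones block appears), so Σ_i C(r_i, 2) ≤ C(159, 2) = 12561. By convexity Σ_i C(r_i, 2) ≥ 19·C(z/19, 2) = z(z − 19)/(2·19), giving z² − 19z − 19·159·158 ≤ 0 and hence z ≤ (1/2)[19 + √(361 + 4·477318)] = (1/2)[19 + √1909633] ≈ (1/2)(19 + 1381.8947) = 700.4474.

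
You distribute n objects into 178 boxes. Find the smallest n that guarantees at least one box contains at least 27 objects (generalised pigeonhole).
n = (27 − 1)·178 + 1 = 4629

By the generalised pigeonhole principle, to guarantee some box contains ≥ r objects we need more than (r − 1) · k objects total. Threshold: n = (r − 1) · k + 1. With r = 27 and k = 178: n = 26 · 178 + 1 = 4628 + 1 = 4629. For n = 4628 = 26 · 178, we can put exactly 26 objects in every box, avoiding 27 in any single one — so 4629 is tight.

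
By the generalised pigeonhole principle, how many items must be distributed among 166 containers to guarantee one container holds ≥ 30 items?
n = (30 − 1)·166 + 1 = 4815

By the generalised pigeonhole principle, to guarantee some box contains ≥ r objects we need more than (r − 1) · k objects total. Threshold: n = (r − 1) · k + 1. With r = 30 and k = 166: n = 29 · 166 + 1 = 4814 + 1 = 4815. For n = 4814 = 29 · 166, we can put exactly 29 objects in every box, avoiding 30 in any single one — so 4815 is tight.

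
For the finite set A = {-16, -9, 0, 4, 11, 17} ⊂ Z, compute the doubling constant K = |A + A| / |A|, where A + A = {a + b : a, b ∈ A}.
K = |A + A| / |A| = 19/6

Enumerate A + A = {a + b : a, b ∈ A}. With |A| = 6, there are |A|^2 = 36 ordered sum pairs; collecting distinct values, A + A = {-32, -25, -18, -16, -12, -9, -5, 0, 1, 2, 4, 8, 11, 15, 17, 21, 22, 28, 34}, so |A + A| = 19. Thus K = 19/6. For comparison, the minimum possible |A + A| over all 6-element sets is 2·6 − 1 = 11 (so min K = 11/6), attained only by arithmetic progressions.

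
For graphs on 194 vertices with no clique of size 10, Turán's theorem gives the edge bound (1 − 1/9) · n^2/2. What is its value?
Turán density bound = (8/9) · 194^2/2 = 150544/9 ≈ 16727.1111

Turán's theorem: ex(n, K_{r+1}) is achieved by the complete r-partite Turán graph T(n, r) with parts as balanced as possible, and is at most (1 − 1/r) · n^2/2. For r = 9, n = 194: the density bound is (8/9) · 37636/2 = 150544/9 ≈ 16727.1111. The integer-valued extremum is e(T(194, 9)) = 16726, which is strictly less than the density bound 150544/9 since 9 ∤ 194 (the parts of T(194, 9) cannot all be equal).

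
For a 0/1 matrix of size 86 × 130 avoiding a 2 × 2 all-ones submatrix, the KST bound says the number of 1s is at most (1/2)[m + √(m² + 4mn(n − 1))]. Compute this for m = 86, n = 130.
z(86, 130; 2, 2) ≤ (1/2)[86 + √(86² + 4·86·130·129)] = (1/2)[86 + √5776276] = 1244.6942

Kővári–Sós–Turán: let r_1, ..., r_86 be the row sums and z = Σ r_i the total number of 1s. Each pair of columns can share at most one row with both entries 1 (else a 2×2 all-ones block appears), so Σ_i C(r_i, 2) ≤ C(130, 2) = 8385. By convexity Σ_i C(r_i, 2) ≥ 86·C(z/86, 2) = z(z − 86)/(2·86), giving z² − 86z − 86·130·129 ≤ 0 and hence z ≤ (1/2)[86 + √(7396 + 4·1442220)] = (1/2)[86 + √5776276] ≈ (1/2)(86 + 2403.3884) = 1244.6942.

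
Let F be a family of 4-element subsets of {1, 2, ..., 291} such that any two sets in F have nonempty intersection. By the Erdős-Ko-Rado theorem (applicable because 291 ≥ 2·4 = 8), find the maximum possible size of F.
max |F| = C(290, 3) = 4022880

The Erdős-Ko-Rado theorem states: for n ≥ 2k, an intersecting family of k-subsets of an n-element set has size at most C(n − 1, k − 1), with equality for 'star' families {A ⊆ [n] : |A| = k, i ∈ A} (fix an element i). For n = 291, k = 4: C(290, 3) = 4022880.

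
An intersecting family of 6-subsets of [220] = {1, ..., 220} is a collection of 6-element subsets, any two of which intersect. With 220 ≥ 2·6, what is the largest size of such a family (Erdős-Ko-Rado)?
max |F| = C(219, 5) = 4009325418

Erdős-Ko-Rado (1961): when n ≥ 2k, max |F| = C(n−1, k−1). The bound is attained by the star {A : i ∈ A} for any fixed i ∈ [n]. Here C(220−1, 6−1) = C(219, 5) = 4009325418.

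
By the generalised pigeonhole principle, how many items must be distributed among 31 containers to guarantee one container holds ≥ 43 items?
n = (43 − 1)·31 + 1 = 1303

By the generalised pigeonhole principle, to guarantee some box contains ≥ r objects we need more than (r − 1) · k objects total. Threshold: n = (r − 1) · k + 1. With r = 43 and k = 31: n = 42 · 31 + 1 = 1302 + 1 = 1303. For n = 1302 = 42 · 31, we can put exactly 42 objects in every box, avoiding 43 in any single one — so 1303 is tight.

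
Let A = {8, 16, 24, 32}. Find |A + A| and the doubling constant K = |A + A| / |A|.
K = |A + A| / |A| = 7/4

Enumerate A + A = {a + b : a, b ∈ A}. With |A| = 4, there are |A|^2 = 16 ordered sum pairs; collecting distinct values, A + A = {16, 24, 32, 40, 48, 56, 64}, so |A + A| = 7. Thus K = 7/4. Here |A + A| = 2|A| − 1 = 7, the minimum possible — so K = 7/4 is minimal, which holds iff A is an arithmetic progression.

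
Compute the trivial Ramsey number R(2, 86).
R(2, 86) = 86

R(2, k) = k for all k ≥ 2: in a 2-colouring of K_k, either some edge is red (a red K_2) or all edges are blue (a blue K_k). And K_{85} coloured all-blue has no blue K_86, so R(2, 86) > 85. Hence R(2, 86) = 86.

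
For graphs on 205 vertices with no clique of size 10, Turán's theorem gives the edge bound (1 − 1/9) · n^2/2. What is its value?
Turán density bound = (8/9) · 205^2/2 = 168100/9 ≈ 18677.7778

Turán's theorem: ex(n, K_{r+1}) is achieved by the complete r-partite Turán graph T(n, r) with parts as balanced as possible, and is at most (1 − 1/r) · n^2/2. For r = 9, n = 205: the density bound is (8/9) · 42025/2 = 168100/9 ≈ 18677.7778. The integer-valued extremum is e(T(205, 9)) = 18677, which is strictly less than the density bound 168100/9 since 9 ∤ 205 (the parts of T(205, 9) cannot all be equal).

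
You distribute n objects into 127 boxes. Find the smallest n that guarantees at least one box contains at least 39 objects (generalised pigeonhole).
n = (39 − 1)·127 + 1 = 4827

By the generalised pigeonhole principle, to guarantee some box contains ≥ r objects we need more than (r − 1) · k objects total. Threshold: n = (r − 1) · k + 1. With r = 39 and k = 127: n = 38 · 127 + 1 = 4826 + 1 = 4827. For n = 4826 = 38 · 127, we can put exactly 38 objects in every box, avoiding 39 in any single one — so 4827 is tight.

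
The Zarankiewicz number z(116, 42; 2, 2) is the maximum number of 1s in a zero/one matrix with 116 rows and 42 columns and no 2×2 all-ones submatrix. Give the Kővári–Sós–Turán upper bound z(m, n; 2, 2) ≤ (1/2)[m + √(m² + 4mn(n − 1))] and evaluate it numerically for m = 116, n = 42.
z(116, 42; 2, 2) ≤ (1/2)[116 + √(116² + 4·116·42·41)] = (1/2)[116 + √812464] = 508.6839

Kővári–Sós–Turán: let r_1, ..., r_116 be the row sums and z = Σ r_i the total number of 1s. Each pair of columns can share at most one row with both entries 1 (else a 2×2 all-ones block appears), so Σ_i C(r_i, 2) ≤ C(42, 2) = 861. By convexity Σ_i C(r_i, 2) ≥ 116·C(z/116, 2) = z(z − 116)/(2·116), giving z² − 116z − 116·42·41 ≤ 0 and hence z ≤ (1/2)[116 + √(13456 + 4·199752)] = (1/2)[116 + √812464] ≈ (1/2)(116 + 901.3678) = 508.6839.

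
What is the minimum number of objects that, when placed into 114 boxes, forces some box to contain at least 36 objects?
n = (36 − 1)·114 + 1 = 3991

By the generalised pigeonhole principle, to guarantee some box contains ≥ r objects we need more than (r − 1) · k objects total. Threshold: n = (r − 1) · k + 1. With r = 36 and k = 114: n = 35 · 114 + 1 = 3990 + 1 = 3991. For n = 3990 = 35 · 114, we can put exactly 35 objects in every box, avoiding 36 in any single one — so 3991 is tight.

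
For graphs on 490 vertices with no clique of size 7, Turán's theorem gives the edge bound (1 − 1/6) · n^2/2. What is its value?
Turán density bound = (5/6) · 490^2/2 = 300125/3 ≈ 100041.6667

Turán's theorem: ex(n, K_{r+1}) is achieved by the complete r-partite Turán graph T(n, r) with parts as balanced as possible, and is at most (1 − 1/r) · n^2/2. For r = 6, n = 490: the density bound is (5/6) · 240100/2 = 300125/3 ≈ 100041.6667. The integer-valued extremum is e(T(490, 6)) = 100041, which is strictly less than the density bound 300125/3 since 6 ∤ 490 (the parts of T(490, 6) cannot all be equal).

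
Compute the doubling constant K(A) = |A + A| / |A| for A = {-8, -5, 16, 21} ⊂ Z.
K = |A + A| / |A| = 10/4 = 5/2

Enumerate A + A = {a + b : a, b ∈ A}. With |A| = 4, there are |A|^2 = 16 ordered sum pairs; collecting distinct values, A + A = {-16, -13, -10, 8, 11, 13, 16, 32, 37, 42}, so |A + A| = 10. Thus K = 10/4 = 5/2. For comparison, the minimum possible |A + A| over all 4-element sets is 2·4 − 1 = 7 (so min K = 7/4), attained only by arithmetic progressions.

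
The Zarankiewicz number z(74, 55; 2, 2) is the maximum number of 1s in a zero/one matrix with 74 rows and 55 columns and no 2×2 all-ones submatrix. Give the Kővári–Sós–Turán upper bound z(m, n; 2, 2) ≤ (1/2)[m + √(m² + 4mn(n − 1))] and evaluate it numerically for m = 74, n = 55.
z(74, 55; 2, 2) ≤ (1/2)[74 + √(74² + 4·74·55·54)] = (1/2)[74 + √884596] = 507.2648

Kővári–Sós–Turán: let r_1, ..., r_74 be the row sums and z = Σ r_i the total number of 1s. Each pair of columns can share at most one row with both entries 1 (else a 2×2 all-ones block appears), so Σ_i C(r_i, 2) ≤ C(55, 2) = 1485. By convexity Σ_i C(r_i, 2) ≥ 74·C(z/74, 2) = z(z − 74)/(2·74), giving z² − 74z − 74·55·54 ≤ 0 and hence z ≤ (1/2)[74 + √(5476 + 4·219780)] = (1/2)[74 + √884596] ≈ (1/2)(74 + 940.5296) = 507.2648.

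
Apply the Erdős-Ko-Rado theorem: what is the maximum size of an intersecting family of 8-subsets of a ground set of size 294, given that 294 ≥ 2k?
max |F| = C(293, 7) = 34220247753264

Erdős-Ko-Rado (1961): when n ≥ 2k, max |F| = C(n−1, k−1). The bound is attained by the star {A : i ∈ A} for any fixed i ∈ [n]. Here C(294−1, 8−1) = C(293, 7) = 34220247753264.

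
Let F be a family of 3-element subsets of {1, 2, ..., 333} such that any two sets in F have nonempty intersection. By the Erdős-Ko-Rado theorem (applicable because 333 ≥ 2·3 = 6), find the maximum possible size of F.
max |F| = C(332, 2) = 54946

Erdős-Ko-Rado (1961): when n ≥ 2k, max |F| = C(n−1, k−1). The bound is attained by the star {A : i ∈ A} for any fixed i ∈ [n]. Here C(333−1, 3−1) = C(332, 2) = 54946.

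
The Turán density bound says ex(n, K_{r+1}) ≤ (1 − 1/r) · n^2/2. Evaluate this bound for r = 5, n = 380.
Turán density bound = (4/5) · 380^2/2 = 57760

Turán's theorem: ex(n, K_{r+1}) is achieved by the complete r-partite Turán graph T(n, r) with parts as balanced as possible, and is at most (1 − 1/r) · n^2/2. For r = 5, n = 380: the density bound is (4/5) · 144400/2 = 57760. Since 5 ∣ 380, the Turán graph T(380, 5) has parts of equal size 76, and its edge count e(T(380, 5)) = 57760 attains the density bound exactly.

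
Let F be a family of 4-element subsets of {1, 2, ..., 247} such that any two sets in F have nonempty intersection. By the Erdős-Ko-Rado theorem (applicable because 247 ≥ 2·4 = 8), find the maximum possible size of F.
max |F| = C(246, 3) = 2450980

Erdős-Ko-Rado (1961): when n ≥ 2k, max |F| = C(n−1, k−1). The bound is attained by the star {A : i ∈ A} for any fixed i ∈ [n]. Here C(247−1, 4−1) = C(246, 3) = 2450980.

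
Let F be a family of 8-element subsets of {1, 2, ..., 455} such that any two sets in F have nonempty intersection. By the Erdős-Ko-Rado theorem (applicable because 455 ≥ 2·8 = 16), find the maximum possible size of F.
max |F| = C(454, 7) = 752965996031040

Erdős-Ko-Rado (1961): when n ≥ 2k, max |F| = C(n−1, k−1). The bound is attained by the star {A : i ∈ A} for any fixed i ∈ [n]. Here C(455−1, 8−1) = C(454, 7) = 752965996031040.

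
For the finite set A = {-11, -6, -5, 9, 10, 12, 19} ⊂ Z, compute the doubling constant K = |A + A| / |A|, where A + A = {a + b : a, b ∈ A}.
K = |A + A| / |A| = 27/7

Enumerate A + A = {a + b : a, b ∈ A}. With |A| = 7, there are |A|^2 = 49 ordered sum pairs; collecting distinct values, A + A = {-22, -17, -16, -12, -11, -10, -2, -1, 1, 3, 4, 5, 6, 7, 8, 13, 14, 18, 19, 20, 21, 22, 24, 28, 29, 31, 38}, so |A + A| = 27. Thus K = 27/7. For comparison, the minimum possible |A + A| over all 7-element sets is 2·7 − 1 = 13 (so min K = 13/7), attained only by arithmetic progressions.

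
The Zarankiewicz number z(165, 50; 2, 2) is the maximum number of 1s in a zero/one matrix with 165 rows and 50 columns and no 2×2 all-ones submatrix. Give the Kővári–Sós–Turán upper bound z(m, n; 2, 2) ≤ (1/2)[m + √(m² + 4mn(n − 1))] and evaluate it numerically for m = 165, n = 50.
z(165, 50; 2, 2) ≤ (1/2)[165 + √(165² + 4·165·50·49)] = (1/2)[165 + √1644225] = 723.6367

Kővári–Sós–Turán: let r_1, ..., r_165 be the row sums and z = Σ r_i the total number of 1s. Each pair of columns can share at most one row with both entries 1 (else a 2×2 all-ones block appears), so Σ_i C(r_i, 2) ≤ C(50, 2) = 1225. By convexity Σ_i C(r_i, 2) ≥ 165·C(z/165, 2) = z(z − 165)/(2·165), giving z² − 165z − 165·50·49 ≤ 0 and hence z ≤ (1/2)[165 + √(27225 + 4·404250)] = (1/2)[165 + √1644225] ≈ (1/2)(165 + 1282.2734) = 723.6367.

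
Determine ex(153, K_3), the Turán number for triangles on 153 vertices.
ex(153, K_3) = ⌊153^2/4⌋ = 5852

Mantel (1907): a triangle-free graph on n vertices has at most ⌊n^2/4⌋ edges, with equality for the complete bipartite graph K_{⌊n/2⌋, ⌈n/2⌉}. For n = 153: ⌊153^2/4⌋ = ⌊23409/4⌋ = 5852. The extremal graph is K_{76, 77}, which has 76·77 = 5852 edges.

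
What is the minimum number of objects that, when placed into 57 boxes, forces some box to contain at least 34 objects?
n = (34 − 1)·57 + 1 = 1882

By the generalised pigeonhole principle, to guarantee some box contains ≥ r objects we need more than (r − 1) · k objects total. Threshold: n = (r − 1) · k + 1. With r = 34 and k = 57: n = 33 · 57 + 1 = 1881 + 1 = 1882. For n = 1881 = 33 · 57, we can put exactly 33 objects in every box, avoiding 34 in any single one — so 1882 is tight.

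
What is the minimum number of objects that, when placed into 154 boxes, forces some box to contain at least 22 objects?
n = (22 − 1)·154 + 1 = 3235

By the generalised pigeonhole principle, to guarantee some box contains ≥ r objects we need more than (r − 1) · k objects total. Threshold: n = (r − 1) · k + 1. With r = 22 and k = 154: n = 21 · 154 + 1 = 3234 + 1 = 3235. For n = 3234 = 21 · 154, we can put exactly 21 objects in every box, avoiding 22 in any single one — so 3235 is tight.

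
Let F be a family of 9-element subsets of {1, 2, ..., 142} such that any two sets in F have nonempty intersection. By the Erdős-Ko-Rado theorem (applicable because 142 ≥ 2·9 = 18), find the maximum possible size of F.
max |F| = C(141, 8) = 3165326793495

Erdős-Ko-Rado (1961): when n ≥ 2k, max |F| = C(n−1, k−1). The bound is attained by the star {A : i ∈ A} for any fixed i ∈ [n]. Here C(142−1, 9−1) = C(141, 8) = 3165326793495.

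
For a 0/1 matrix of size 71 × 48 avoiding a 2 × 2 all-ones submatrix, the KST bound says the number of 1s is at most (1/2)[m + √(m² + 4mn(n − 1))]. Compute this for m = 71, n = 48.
z(71, 48; 2, 2) ≤ (1/2)[71 + √(71² + 4·71·48·47)] = (1/2)[71 + √645745] = 437.2913

Kővári–Sós–Turán: let r_1, ..., r_71 be the row sums and z = Σ r_i the total number of 1s. Each pair of columns can share at most one row with both entries 1 (else a 2×2 all-ones block appears), so Σ_i C(r_i, 2) ≤ C(48, 2) = 1128. By convexity Σ_i C(r_i, 2) ≥ 71·C(z/71, 2) = z(z − 71)/(2·71), giving z² − 71z − 71·48·47 ≤ 0 and hence z ≤ (1/2)[71 + √(5041 + 4·160176)] = (1/2)[71 + √645745] ≈ (1/2)(71 + 803.5826) = 437.2913.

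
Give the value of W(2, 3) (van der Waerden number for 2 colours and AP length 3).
W(2, 3) = 9

Lower bound: the 2-colouring RRBBRRBB of {1, ..., 8} (R at positions {1, 2, 5, 6}, B at {3, 4, 7, 8}) contains no monochromatic 3-term AP, so W(2, 3) > 8. Upper bound: a case analysis on any 2-colouring of {1, ..., 9} forces such an AP. Hence W(2, 3) = 9.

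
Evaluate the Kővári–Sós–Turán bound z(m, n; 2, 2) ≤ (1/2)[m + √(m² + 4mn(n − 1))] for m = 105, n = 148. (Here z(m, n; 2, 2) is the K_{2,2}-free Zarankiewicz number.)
z(105, 148; 2, 2) ≤ (1/2)[105 + √(105² + 4·105·148·147)] = (1/2)[105 + √9148545] = 1564.8281

Kővári–Sós–Turán: let r_1, ..., r_105 be the row sums and z = Σ r_i the total number of 1s. Each pair of columns can share at most one row with both entries 1 (else a 2×2 all-ones block appears), so Σ_i C(r_i, 2) ≤ C(148, 2) = 10878. By convexity Σ_i C(r_i, 2) ≥ 105·C(z/105, 2) = z(z − 105)/(2·105), giving z² − 105z − 105·148·147 ≤ 0 and hence z ≤ (1/2)[105 + √(11025 + 4·2284380)] = (1/2)[105 + √9148545] ≈ (1/2)(105 + 3024.6562) = 1564.8281.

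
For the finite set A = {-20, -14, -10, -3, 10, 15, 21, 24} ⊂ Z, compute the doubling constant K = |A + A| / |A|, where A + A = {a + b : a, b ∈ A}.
K = |A + A| / |A| = 34/8 = 17/4

Enumerate A + A = {a + b : a, b ∈ A}. With |A| = 8, there are |A|^2 = 64 ordered sum pairs; collecting distinct values, A + A = {-40, -34, -30, -28, -24, -23, -20, -17, -13, -10, -6, -5, -4, 0, 1, 4, 5, 7, 10, 11, 12, 14, 18, 20, 21, 25, 30, 31, 34, 36, 39, 42, 45, 48}, so |A + A| = 34. Thus K = 34/8 = 17/4. For comparison, the minimum possible |A + A| over all 8-element sets is 2·8 − 1 = 15 (so min K = 15/8), attained only by arithmetic progressions.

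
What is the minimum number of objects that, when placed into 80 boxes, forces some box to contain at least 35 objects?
n = (35 − 1)·80 + 1 = 2721

By the generalised pigeonhole principle, to guarantee some box contains ≥ r objects we need more than (r − 1) · k objects total. Threshold: n = (r − 1) · k + 1. With r = 35 and k = 80: n = 34 · 80 + 1 = 2720 + 1 = 2721. For n = 2720 = 34 · 80, we can put exactly 34 objects in every box, avoiding 35 in any single one — so 2721 is tight.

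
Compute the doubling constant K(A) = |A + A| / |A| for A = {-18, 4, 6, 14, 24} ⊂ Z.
K = |A + A| / |A| = 14/5

Enumerate A + A = {a + b : a, b ∈ A}. With |A| = 5, there are |A|^2 = 25 ordered sum pairs; collecting distinct values, A + A = {-36, -14, -12, -4, 6, 8, 10, 12, 18, 20, 28, 30, 38, 48}, so |A + A| = 14. Thus K = 14/5. For comparison, the minimum possible |A + A| over all 5-element sets is 2·5 − 1 = 9 (so min K = 9/5), attained only by arithmetic progressions.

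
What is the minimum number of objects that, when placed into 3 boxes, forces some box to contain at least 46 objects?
n = (46 − 1)·3 + 1 = 136

By the generalised pigeonhole principle, to guarantee some box contains ≥ r objects we need more than (r − 1) · k objects total. Threshold: n = (r − 1) · k + 1. With r = 46 and k = 3: n = 45 · 3 + 1 = 135 + 1 = 136. For n = 135 = 45 · 3, we can put exactly 45 objects in every box, avoiding 46 in any single one — so 136 is tight.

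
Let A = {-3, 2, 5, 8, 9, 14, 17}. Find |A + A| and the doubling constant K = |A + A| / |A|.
K = |A + A| / |A| = 22/7

Enumerate A + A = {a + b : a, b ∈ A}. With |A| = 7, there are |A|^2 = 49 ordered sum pairs; collecting distinct values, A + A = {-6, -1, 2, 4, 5, 6, 7, 10, 11, 13, 14, 16, 17, 18, 19, 22, 23, 25, 26, 28, 31, 34}, so |A + A| = 22. Thus K = 22/7. For comparison, the minimum possible |A + A| over all 7-element sets is 2·7 − 1 = 13 (so min K = 13/7), attained only by arithmetic progressions.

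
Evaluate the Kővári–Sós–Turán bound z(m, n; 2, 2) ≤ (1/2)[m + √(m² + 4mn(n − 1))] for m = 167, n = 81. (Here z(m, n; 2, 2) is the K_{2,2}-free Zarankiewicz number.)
z(167, 81; 2, 2) ≤ (1/2)[167 + √(167² + 4·167·81·80)] = (1/2)[167 + √4356529] = 1127.115

Kővári–Sós–Turán: let r_1, ..., r_167 be the row sums and z = Σ r_i the total number of 1s. Each pair of columns can share at most one row with both entries 1 (else a 2×2 all-ones block appears), so Σ_i C(r_i, 2) ≤ C(81, 2) = 3240. By convexity Σ_i C(r_i, 2) ≥ 167·C(z/167, 2) = z(z − 167)/(2·167), giving z² − 167z − 167·81·80 ≤ 0 and hence z ≤ (1/2)[167 + √(27889 + 4·1082160)] = (1/2)[167 + √4356529] ≈ (1/2)(167 + 2087.23) = 1127.115.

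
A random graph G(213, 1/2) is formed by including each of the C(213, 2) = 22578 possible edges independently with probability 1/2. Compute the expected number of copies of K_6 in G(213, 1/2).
E[# K_6] = C(213, 6) · (1/2)^C(6, 2) = 120807622936 / 2^15 = 15100952867/4096 ≈ 3686756.071045

For each 6-subset S of vertices (there are C(213, 6) = 120807622936 such S), let X_S = 1 if S induces a K_6 (all C(6, 2) = 15 edges present). Then P(X_S = 1) = (1/2)^15 = 1/32768. By linearity of expectation, E[# K_6] = C(213, 6) · (1/2)^15 = 120807622936 / 32768 = 15100952867/4096 ≈ 3686756.071045.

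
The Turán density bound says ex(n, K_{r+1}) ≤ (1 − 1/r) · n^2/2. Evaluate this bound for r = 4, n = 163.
Turán density bound = (3/4) · 163^2/2 = 79707/8 ≈ 9963.375

Turán's theorem: ex(n, K_{r+1}) is achieved by the complete r-partite Turán graph T(n, r) with parts as balanced as possible, and is at most (1 − 1/r) · n^2/2. For r = 4, n = 163: the density bound is (3/4) · 26569/2 = 79707/8 ≈ 9963.375. The integer-valued extremum is e(T(163, 4)) = 9963, which is strictly less than the density bound 79707/8 since 4 ∤ 163 (the parts of T(163, 4) cannot all be equal).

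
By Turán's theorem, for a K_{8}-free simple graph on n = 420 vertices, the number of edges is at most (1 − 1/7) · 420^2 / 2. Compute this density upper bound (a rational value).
Turán density bound = (6/7) · 420^2/2 = 75600

Turán's theorem: ex(n, K_{r+1}) is achieved by the complete r-partite Turán graph T(n, r) with parts as balanced as possible, and is at most (1 − 1/r) · n^2/2. For r = 7, n = 420: the density bound is (6/7) · 176400/2 = 75600. Since 7 ∣ 420, the Turán graph T(420, 7) has parts of equal size 60, and its edge count e(T(420, 7)) = 75600 attains the density bound exactly.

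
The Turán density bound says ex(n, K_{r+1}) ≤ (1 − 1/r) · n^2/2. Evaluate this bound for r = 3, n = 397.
Turán density bound = (2/3) · 397^2/2 = 157609/3 ≈ 52536.3333

Turán's theorem: ex(n, K_{r+1}) is achieved by the complete r-partite Turán graph T(n, r) with parts as balanced as possible, and is at most (1 − 1/r) · n^2/2. For r = 3, n = 397: the density bound is (2/3) · 157609/2 = 157609/3 ≈ 52536.3333. The integer-valued extremum is e(T(397, 3)) = 52536, which is strictly less than the density bound 157609/3 since 3 ∤ 397 (the parts of T(397, 3) cannot all be equal).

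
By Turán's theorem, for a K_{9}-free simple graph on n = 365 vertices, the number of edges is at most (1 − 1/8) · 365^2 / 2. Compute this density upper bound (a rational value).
Turán density bound = (7/8) · 365^2/2 = 932575/16 ≈ 58285.9375

Turán's theorem: ex(n, K_{r+1}) is achieved by the complete r-partite Turán graph T(n, r) with parts as balanced as possible, and is at most (1 − 1/r) · n^2/2. For r = 8, n = 365: the density bound is (7/8) · 133225/2 = 932575/16 ≈ 58285.9375. The integer-valued extremum is e(T(365, 8)) = 58285, which is strictly less than the density bound 932575/16 since 8 ∤ 365 (the parts of T(365, 8) cannot all be equal).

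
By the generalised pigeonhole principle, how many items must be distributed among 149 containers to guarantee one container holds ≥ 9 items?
n = (9 − 1)·149 + 1 = 1193

By the generalised pigeonhole principle, to guarantee some box contains ≥ r objects we need more than (r − 1) · k objects total. Threshold: n = (r − 1) · k + 1. With r = 9 and k = 149: n = 8 · 149 + 1 = 1192 + 1 = 1193. For n = 1192 = 8 · 149, we can put exactly 8 objects in every box, avoiding 9 in any single one — so 1193 is tight.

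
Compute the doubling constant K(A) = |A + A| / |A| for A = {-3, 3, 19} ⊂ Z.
K = |A + A| / |A| = 6/3 = 2

Enumerate A + A = {a + b : a, b ∈ A}. With |A| = 3, there are |A|^2 = 9 ordered sum pairs; collecting distinct values, A + A = {-6, 0, 6, 16, 22, 38}, so |A + A| = 6. Thus K = 6/3 = 2. For comparison, the minimum possible |A + A| over all 3-element sets is 2·3 − 1 = 5 (so min K = 5/3), attained only by arithmetic progressions.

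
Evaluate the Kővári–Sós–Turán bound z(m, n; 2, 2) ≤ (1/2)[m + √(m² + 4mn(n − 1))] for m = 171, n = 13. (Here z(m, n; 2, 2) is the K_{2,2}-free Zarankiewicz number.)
z(171, 13; 2, 2) ≤ (1/2)[171 + √(171² + 4·171·13·12)] = (1/2)[171 + √135945] = 269.8536

Kővári–Sós–Turán: let r_1, ..., r_171 be the row sums and z = Σ r_i the total number of 1s. Each pair of columns can share at most one row with both entries 1 (else a 2×2 all-ones block appears), so Σ_i C(r_i, 2) ≤ C(13, 2) = 78. By convexity Σ_i C(r_i, 2) ≥ 171·C(z/171, 2) = z(z − 171)/(2·171), giving z² − 171z − 171·13·12 ≤ 0 and hence z ≤ (1/2)[171 + √(29241 + 4·26676)] = (1/2)[171 + √135945] ≈ (1/2)(171 + 368.7072) = 269.8536.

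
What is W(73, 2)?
W(73, 2) = 73 + 1 = 74

A 2-term AP is any pair of integers, so a monochromatic 2-AP exists iff some colour is used at least twice. With 73 colours, the colouring i ↦ i on {1, ..., 73} uses each colour once, avoiding any monochromatic pair, so W(73, 2) > 73. For {1, ..., 74}, pigeonhole forces two integers of the same colour, which form a monochromatic 2-AP. Hence W(73, 2) = 74.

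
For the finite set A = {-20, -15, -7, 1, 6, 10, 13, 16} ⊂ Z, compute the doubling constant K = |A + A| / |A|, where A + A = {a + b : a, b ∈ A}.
K = |A + A| / |A| = 33/8

Enumerate A + A = {a + b : a, b ∈ A}. With |A| = 8, there are |A|^2 = 64 ordered sum pairs; collecting distinct values, A + A = {-40, -35, -30, -27, -22, -19, -14, -10, -9, -7, -6, -5, -4, -2, -1, 1, 2, 3, 6, 7, 9, 11, 12, 14, 16, 17, 19, 20, 22, 23, 26, 29, 32}, so |A + A| = 33. Thus K = 33/8. For comparison, the minimum possible |A + A| over all 8-element sets is 2·8 − 1 = 15 (so min K = 15/8), attained only by arithmetic progressions.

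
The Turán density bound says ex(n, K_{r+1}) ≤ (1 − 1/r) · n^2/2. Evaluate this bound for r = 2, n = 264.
Turán density bound = (1/2) · 264^2/2 = 17424

Turán's theorem: ex(n, K_{r+1}) is achieved by the complete r-partite Turán graph T(n, r) with parts as balanced as possible, and is at most (1 − 1/r) · n^2/2. For r = 2, n = 264: the density bound is (1/2) · 69696/2 = 17424. Since 2 ∣ 264, the Turán graph T(264, 2) has parts of equal size 132, and its edge count e(T(264, 2)) = 17424 attains the density bound exactly.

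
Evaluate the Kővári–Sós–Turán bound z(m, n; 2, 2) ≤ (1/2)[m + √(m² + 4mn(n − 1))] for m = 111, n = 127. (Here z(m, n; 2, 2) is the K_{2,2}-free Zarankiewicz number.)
z(111, 127; 2, 2) ≤ (1/2)[111 + √(111² + 4·111·127·126)] = (1/2)[111 + √7117209] = 1389.4049

Kővári–Sós–Turán: let r_1, ..., r_111 be the row sums and z = Σ r_i the total number of 1s. Each pair of columns can share at most one row with both entries 1 (else a 2×2 all-ones block appears), so Σ_i C(r_i, 2) ≤ C(127, 2) = 8001. By convexity Σ_i C(r_i, 2) ≥ 111·C(z/111, 2) = z(z − 111)/(2·111), giving z² − 111z − 111·127·126 ≤ 0 and hence z ≤ (1/2)[111 + √(12321 + 4·1776222)] = (1/2)[111 + √7117209] ≈ (1/2)(111 + 2667.8098) = 1389.4049.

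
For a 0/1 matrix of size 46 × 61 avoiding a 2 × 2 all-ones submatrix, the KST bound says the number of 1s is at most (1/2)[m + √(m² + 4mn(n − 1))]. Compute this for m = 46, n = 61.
z(46, 61; 2, 2) ≤ (1/2)[46 + √(46² + 4·46·61·60)] = (1/2)[46 + √675556] = 433.9611

Kővári–Sós–Turán: let r_1, ..., r_46 be the row sums and z = Σ r_i the total number of 1s. Each pair of columns can share at most one row with both entries 1 (else a 2×2 all-ones block appears), so Σ_i C(r_i, 2) ≤ C(61, 2) = 1830. By convexity Σ_i C(r_i, 2) ≥ 46·C(z/46, 2) = z(z − 46)/(2·46), giving z² − 46z − 46·61·60 ≤ 0 and hence z ≤ (1/2)[46 + √(2116 + 4·168360)] = (1/2)[46 + √675556] ≈ (1/2)(46 + 821.9221) = 433.9611.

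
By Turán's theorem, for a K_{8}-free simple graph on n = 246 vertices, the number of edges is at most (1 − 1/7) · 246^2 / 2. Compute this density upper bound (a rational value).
Turán density bound = (6/7) · 246^2/2 = 181548/7 ≈ 25935.4286

Turán's theorem: ex(n, K_{r+1}) is achieved by the complete r-partite Turán graph T(n, r) with parts as balanced as possible, and is at most (1 − 1/r) · n^2/2. For r = 7, n = 246: the density bound is (6/7) · 60516/2 = 181548/7 ≈ 25935.4286. The integer-valued extremum is e(T(246, 7)) = 25935, which is strictly less than the density bound 181548/7 since 7 ∤ 246 (the parts of T(246, 7) cannot all be equal).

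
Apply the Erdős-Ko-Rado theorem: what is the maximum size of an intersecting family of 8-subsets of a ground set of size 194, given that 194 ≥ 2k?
max |F| = C(193, 7) = 1772867299104

Erdős-Ko-Rado (1961): when n ≥ 2k, max |F| = C(n−1, k−1). The bound is attained by the star {A : i ∈ A} for any fixed i ∈ [n]. Here C(194−1, 8−1) = C(193, 7) = 1772867299104.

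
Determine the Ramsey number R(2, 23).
R(2, 23) = 23

R(2, k) = k for all k ≥ 2: in a 2-colouring of K_k, either some edge is red (a red K_2) or all edges are blue (a blue K_k). And K_{22} coloured all-blue has no blue K_23, so R(2, 23) > 22. Hence R(2, 23) = 23.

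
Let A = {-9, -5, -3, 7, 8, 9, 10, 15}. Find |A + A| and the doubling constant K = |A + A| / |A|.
K = |A + A| / |A| = 30/8 = 15/4

Enumerate A + A = {a + b : a, b ∈ A}. With |A| = 8, there are |A|^2 = 64 ordered sum pairs; collecting distinct values, A + A = {-18, -14, -12, -10, -8, -6, -2, -1, 0, 1, 2, 3, 4, 5, 6, 7, 10, 12, 14, 15, 16, 17, 18, 19, 20, 22, 23, 24, 25, 30}, so |A + A| = 30. Thus K = 30/8 = 15/4. For comparison, the minimum possible |A + A| over all 8-element sets is 2·8 − 1 = 15 (so min K = 15/8), attained only by arithmetic progressions.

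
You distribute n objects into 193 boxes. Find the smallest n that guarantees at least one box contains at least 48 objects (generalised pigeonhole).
n = (48 − 1)·193 + 1 = 9072

By the generalised pigeonhole principle, to guarantee some box contains ≥ r objects we need more than (r − 1) · k objects total. Threshold: n = (r − 1) · k + 1. With r = 48 and k = 193: n = 47 · 193 + 1 = 9071 + 1 = 9072. For n = 9071 = 47 · 193, we can put exactly 47 objects in every box, avoiding 48 in any single one — so 9072 is tight.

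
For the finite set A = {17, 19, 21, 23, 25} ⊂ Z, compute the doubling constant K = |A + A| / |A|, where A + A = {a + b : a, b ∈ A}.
K = |A + A| / |A| = 9/5

Enumerate A + A = {a + b : a, b ∈ A}. With |A| = 5, there are |A|^2 = 25 ordered sum pairs; collecting distinct values, A + A = {34, 36, 38, 40, 42, 44, 46, 48, 50}, so |A + A| = 9. Thus K = 9/5. Here |A + A| = 2|A| − 1 = 9, the minimum possible — so K = 9/5 is minimal, which holds iff A is an arithmetic progression.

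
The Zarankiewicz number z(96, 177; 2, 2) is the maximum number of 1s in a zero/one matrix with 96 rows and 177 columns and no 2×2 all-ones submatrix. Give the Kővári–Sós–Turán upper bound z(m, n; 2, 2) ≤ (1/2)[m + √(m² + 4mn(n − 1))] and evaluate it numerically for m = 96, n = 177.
z(96, 177; 2, 2) ≤ (1/2)[96 + √(96² + 4·96·177·176)] = (1/2)[96 + √11971584] = 1777.9988

Kővári–Sós–Turán: let r_1, ..., r_96 be the row sums and z = Σ r_i the total number of 1s. Each pair of columns can share at most one row with both entries 1 (else a 2×2 all-ones block appears), so Σ_i C(r_i, 2) ≤ C(177, 2) = 15576. By convexity Σ_i C(r_i, 2) ≥ 96·C(z/96, 2) = z(z − 96)/(2·96), giving z² − 96z − 96·177·176 ≤ 0 and hence z ≤ (1/2)[96 + √(9216 + 4·2990592)] = (1/2)[96 + √11971584] ≈ (1/2)(96 + 3459.9977) = 1777.9988.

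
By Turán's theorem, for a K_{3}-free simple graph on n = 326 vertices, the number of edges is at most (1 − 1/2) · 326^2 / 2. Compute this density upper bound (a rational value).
Turán density bound = (1/2) · 326^2/2 = 26569

Turán's theorem: ex(n, K_{r+1}) is achieved by the complete r-partite Turán graph T(n, r) with parts as balanced as possible, and is at most (1 − 1/r) · n^2/2. For r = 2, n = 326: the density bound is (1/2) · 106276/2 = 26569. Since 2 ∣ 326, the Turán graph T(326, 2) has parts of equal size 163, and its edge count e(T(326, 2)) = 26569 attains the density bound exactly.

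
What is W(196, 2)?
W(196, 2) = 196 + 1 = 197

A 2-term AP is any pair of integers, so a monochromatic 2-AP exists iff some colour is used at least twice. With 196 colours, the colouring i ↦ i on {1, ..., 196} uses each colour once, avoiding any monochromatic pair, so W(196, 2) > 196. For {1, ..., 197}, pigeonhole forces two integers of the same colour, which form a monochromatic 2-AP. Hence W(196, 2) = 197.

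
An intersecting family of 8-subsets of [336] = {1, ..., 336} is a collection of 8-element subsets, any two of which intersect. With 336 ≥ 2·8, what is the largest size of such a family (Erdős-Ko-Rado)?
max |F| = C(335, 7) = 88202498238195

Erdős-Ko-Rado (1961): when n ≥ 2k, max |F| = C(n−1, k−1). The bound is attained by the star {A : i ∈ A} for any fixed i ∈ [n]. Here C(336−1, 8−1) = C(335, 7) = 88202498238195.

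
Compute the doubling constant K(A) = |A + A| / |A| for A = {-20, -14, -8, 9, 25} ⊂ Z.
K = |A + A| / |A| = 14/5

Enumerate A + A = {a + b : a, b ∈ A}. With |A| = 5, there are |A|^2 = 25 ordered sum pairs; collecting distinct values, A + A = {-40, -34, -28, -22, -16, -11, -5, 1, 5, 11, 17, 18, 34, 50}, so |A + A| = 14. Thus K = 14/5. For comparison, the minimum possible |A + A| over all 5-element sets is 2·5 − 1 = 9 (so min K = 9/5), attained only by arithmetic progressions.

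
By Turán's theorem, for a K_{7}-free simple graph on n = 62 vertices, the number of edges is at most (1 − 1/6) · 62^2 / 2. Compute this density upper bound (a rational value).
Turán density bound = (5/6) · 62^2/2 = 4805/3 ≈ 1601.6667

Turán's theorem: ex(n, K_{r+1}) is achieved by the complete r-partite Turán graph T(n, r) with parts as balanced as possible, and is at most (1 − 1/r) · n^2/2. For r = 6, n = 62: the density bound is (5/6) · 3844/2 = 4805/3 ≈ 1601.6667. The integer-valued extremum is e(T(62, 6)) = 1601, which is strictly less than the density bound 4805/3 since 6 ∤ 62 (the parts of T(62, 6) cannot all be equal).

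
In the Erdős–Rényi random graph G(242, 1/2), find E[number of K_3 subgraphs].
E[# K_3] = C(242, 3) · (1/2)^C(3, 2) = 2332880 / 2^3 = 291610

For each 3-subset S of vertices (there are C(242, 3) = 2332880 such S), let X_S = 1 if S induces a K_3 (all C(3, 2) = 3 edges present). Then P(X_S = 1) = (1/2)^3 = 1/8. By linearity of expectation, E[# K_3] = C(242, 3) · (1/2)^3 = 2332880 / 8 = 291610.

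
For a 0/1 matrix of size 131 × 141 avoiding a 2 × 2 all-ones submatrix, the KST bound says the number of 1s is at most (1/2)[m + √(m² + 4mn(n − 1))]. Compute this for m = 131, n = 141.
z(131, 141; 2, 2) ≤ (1/2)[131 + √(131² + 4·131·141·140)] = (1/2)[131 + √10360921] = 1674.9192

Kővári–Sós–Turán: let r_1, ..., r_131 be the row sums and z = Σ r_i the total number of 1s. Each pair of columns can share at most one row with both entries 1 (else a 2×2 all-ones block appears), so Σ_i C(r_i, 2) ≤ C(141, 2) = 9870. By convexity Σ_i C(r_i, 2) ≥ 131·C(z/131, 2) = z(z − 131)/(2·131), giving z² − 131z − 131·141·140 ≤ 0 and hence z ≤ (1/2)[131 + √(17161 + 4·2585940)] = (1/2)[131 + √10360921] ≈ (1/2)(131 + 3218.8385) = 1674.9192.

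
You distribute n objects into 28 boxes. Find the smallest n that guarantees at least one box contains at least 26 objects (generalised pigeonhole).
n = (26 − 1)·28 + 1 = 701

By the generalised pigeonhole principle, to guarantee some box contains ≥ r objects we need more than (r − 1) · k objects total. Threshold: n = (r − 1) · k + 1. With r = 26 and k = 28: n = 25 · 28 + 1 = 700 + 1 = 701. For n = 700 = 25 · 28, we can put exactly 25 objects in every box, avoiding 26 in any single one — so 701 is tight.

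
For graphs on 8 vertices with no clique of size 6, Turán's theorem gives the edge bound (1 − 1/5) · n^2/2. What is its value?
Turán density bound = (4/5) · 8^2/2 = 128/5 ≈ 25.6

Turán's theorem: ex(n, K_{r+1}) is achieved by the complete r-partite Turán graph T(n, r) with parts as balanced as possible, and is at most (1 − 1/r) · n^2/2. For r = 5, n = 8: the density bound is (4/5) · 64/2 = 128/5 ≈ 25.6. The integer-valued extremum is e(T(8, 5)) = 25, which is strictly less than the density bound 128/5 since 5 ∤ 8 (the parts of T(8, 5) cannot all be equal).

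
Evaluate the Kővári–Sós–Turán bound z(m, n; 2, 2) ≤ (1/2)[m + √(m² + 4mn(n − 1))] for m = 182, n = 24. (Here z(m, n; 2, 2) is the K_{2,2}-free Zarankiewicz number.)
z(182, 24; 2, 2) ≤ (1/2)[182 + √(182² + 4·182·24·23)] = (1/2)[182 + √434980] = 420.7651

Kővári–Sós–Turán: let r_1, ..., r_182 be the row sums and z = Σ r_i the total number of 1s. Each pair of columns can share at most one row with both entries 1 (else a 2×2 all-ones block appears), so Σ_i C(r_i, 2) ≤ C(24, 2) = 276. By convexity Σ_i C(r_i, 2) ≥ 182·C(z/182, 2) = z(z − 182)/(2·182), giving z² − 182z − 182·24·23 ≤ 0 and hence z ≤ (1/2)[182 + √(33124 + 4·100464)] = (1/2)[182 + √434980] ≈ (1/2)(182 + 659.5301) = 420.7651.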